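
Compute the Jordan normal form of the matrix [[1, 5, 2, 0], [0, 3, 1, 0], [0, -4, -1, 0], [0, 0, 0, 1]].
J = [[1, 1, 0, 0], [0, 1, 1, 0], [0, 0, 1, 0], [0, 0, 0, 1]]

The characteristic polynomial is det(xI - A) = (x - 1)^4, so the eigenvalues are 1 (algebraic multiplicity 4).

For λ = 1: rank(A - I) = 2, rank((A - I)^2) = 1, rank((A - I)^3) = 0. The eigenspace has dimension 4 - 2 = 2, so there are 2 Jordan blocks; the rank sequence gives block sizes [3, 1].

Assembling the blocks gives the Jordan form J above.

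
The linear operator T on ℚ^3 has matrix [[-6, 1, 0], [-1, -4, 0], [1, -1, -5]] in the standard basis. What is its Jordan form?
The characteristic polynomial is det(xI - A) = (x + 5)^3, so the eigenvalues are -5 (algebraic multiplicity 3).

For λ = -5: rank(A + 5I) = 1, rank((A + 5I)^2) = 0. The eigenspace has dimension 3 - 1 = 2, so there are 2 Jordan blocks; the rank sequence gives block sizes [2, 1].

Assembling the blocks gives the Jordan form J above.

J = [[-5, 1, 0], [0, -5, 0], [0, 0, -5]]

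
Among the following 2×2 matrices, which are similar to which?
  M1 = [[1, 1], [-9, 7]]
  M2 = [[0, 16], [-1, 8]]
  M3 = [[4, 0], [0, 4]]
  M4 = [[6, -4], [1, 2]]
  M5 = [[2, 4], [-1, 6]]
Characteristic polynomials: χ_{M1} = (x - 4)^2, χ_{M2} = (x - 4)^2, χ_{M3} = (x - 4)^2, χ_{M4} = (x - 4)^2, χ_{M5} = (x - 4)^2.

{M1, M2, M4, M5}: invariant factors (x - 4)^2.

{M3}: invariant factors x - 4, x - 4.

Matrices are similar if and only if their invariant-factor lists agree; the partition into similarity classes is {M1, M2, M4, M5}, {M3}.

2 classes: {M1, M2, M4, M5}, {M3}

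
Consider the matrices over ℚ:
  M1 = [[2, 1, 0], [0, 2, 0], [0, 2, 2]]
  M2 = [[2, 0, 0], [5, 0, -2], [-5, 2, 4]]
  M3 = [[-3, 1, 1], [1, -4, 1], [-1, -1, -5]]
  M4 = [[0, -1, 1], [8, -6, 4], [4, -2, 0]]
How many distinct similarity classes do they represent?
Characteristic polynomials: χ_{M1} = (x - 2)^3, χ_{M2} = (x - 2)^3, χ_{M3} = (x + 4)^3, χ_{M4} = (x + 2)^3.

{M1, M2}: invariant factors x - 2, (x - 2)^2.

{M3}: invariant factors (x + 4)^3.

{M4}: invariant factors x + 2, (x + 2)^2.

Matrices are similar if and only if their invariant-factor lists agree; the partition into similarity classes is {M1, M2}, {M3}, {M4}.

3 classes: {M1, M2}, {M3}, {M4}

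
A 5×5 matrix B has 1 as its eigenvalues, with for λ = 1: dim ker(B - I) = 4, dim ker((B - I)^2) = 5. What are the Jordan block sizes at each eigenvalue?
Jordan blocks: (1, 2), (1, 1), (1, 1), (1, 1)

λ = 1: successive nullity increments [4, 1] count blocks of size ≥ k; block sizes are [2, 1, 1, 1].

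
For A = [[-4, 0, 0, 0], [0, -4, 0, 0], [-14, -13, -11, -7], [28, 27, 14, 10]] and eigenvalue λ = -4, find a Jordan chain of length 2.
v_1 = [[0, 1, 0, -2]]^T, v_2 = [[0, 0, 1, -1]]^T

We seek v_1 ∈ ker((A + 4I)^2) \ ker(A + 4I), then set v_{i+1} = (A + 4I) v_i.

One such chain is v_1 = [[0, 1, 0, -2]]^T, v_2 = [[0, 0, 1, -1]]^T. Check: (A + 4I) v_2 = [[0, 0, 0, 0]]^T = 0.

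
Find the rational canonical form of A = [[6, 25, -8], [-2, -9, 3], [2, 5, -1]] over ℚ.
The invariant factors of A (the non-unit diagonal entries of the Smith normal form of xI - A over ℚ[x]) are x^2(x + 4), each dividing the next. The characteristic polynomial is their product, x^2(x + 4).

The rational canonical form is the block-diagonal matrix of companion matrices C(f_i):
R = [[0, 0, 0], [1, 0, 0], [0, 1, -4]].

R = [[0, 0, 0], [1, 0, 0], [0, 1, -4]]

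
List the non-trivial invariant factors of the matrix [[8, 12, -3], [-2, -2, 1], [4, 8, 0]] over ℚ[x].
The Jordan structure of A has elementary divisors (x - 2)^2, (x - 2). Arranging the block sizes at each eigenvalue in decreasing order and taking row products gives the invariant factors.

Invariant factors (smallest first, each dividing the next): x - 2, (x - 2)^2.

Check: the last factor (x - 2)^2 is the minimal polynomial, and the product (x - 2)^3 is the characteristic polynomial.

x - 2, (x - 2)^2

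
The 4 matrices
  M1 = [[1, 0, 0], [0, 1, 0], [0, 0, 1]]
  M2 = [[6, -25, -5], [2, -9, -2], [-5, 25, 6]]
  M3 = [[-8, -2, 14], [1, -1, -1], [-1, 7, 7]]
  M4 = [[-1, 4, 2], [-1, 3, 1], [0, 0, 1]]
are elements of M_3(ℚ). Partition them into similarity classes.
Characteristic polynomials: χ_{M1} = (x - 1)^3, χ_{M2} = (x - 1)^3, χ_{M3} = (x - 6)(x + 4)^2, χ_{M4} = (x - 1)^3.

{M1}: invariant factors x - 1, x - 1, x - 1.

{M2, M4}: invariant factors x - 1, (x - 1)^2.

{M3}: invariant factors (x - 6)(x + 4)^2.

Matrices are similar if and only if their invariant-factor lists agree; the partition into similarity classes is {M1}, {M2, M4}, {M3}.

3 classes: {M1}, {M2, M4}, {M3}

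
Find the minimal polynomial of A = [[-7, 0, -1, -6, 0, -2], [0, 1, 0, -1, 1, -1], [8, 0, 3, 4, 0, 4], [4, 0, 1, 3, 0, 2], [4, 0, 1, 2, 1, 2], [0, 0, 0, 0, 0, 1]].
m_A(x) = (x - 1)^2(x + 3)

The characteristic polynomial factors as (x - 1)^5(x + 3). The minimal polynomial is ∏(x - λ)^{k_λ} where k_λ is the size of the largest Jordan block at λ.

For λ = -3: rank(A + 3I) = 5, and the largest Jordan block has size 1 (the smallest k with rank((A + 3I)^k) = rank((A + 3I)^(k+1))).
For λ = 1: rank(A - I) = 3, and the largest Jordan block has size 2 (the smallest k with rank((A - I)^k) = rank((A - I)^(k+1))).

So m_A(x) = (x - 1)^2(x + 3).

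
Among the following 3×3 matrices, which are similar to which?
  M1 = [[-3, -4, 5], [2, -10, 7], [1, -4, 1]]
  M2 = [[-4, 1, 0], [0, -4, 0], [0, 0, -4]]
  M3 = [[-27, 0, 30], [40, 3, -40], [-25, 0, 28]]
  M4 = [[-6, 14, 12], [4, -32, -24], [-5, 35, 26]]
3 classes: {M1}, {M2, M4}, {M3}

Characteristic polynomials: χ_{M1} = (x + 4)^3, χ_{M2} = (x + 4)^3, χ_{M3} = (x - 3)^2(x + 2), χ_{M4} = (x + 4)^3.

{M1}: invariant factors (x + 4)^3.

{M2, M4}: invariant factors x + 4, (x + 4)^2.

{M3}: invariant factors x - 3, (x - 3)(x + 2).

Matrices are similar if and only if their invariant-factor lists agree; the partition into similarity classes is {M1}, {M2, M4}, {M3}.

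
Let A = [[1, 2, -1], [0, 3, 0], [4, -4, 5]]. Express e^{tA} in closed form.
A has Jordan form J = [[3, 1, 0], [0, 3, 0], [0, 0, 3]] with A = PJP^{-1}, so e^{tA} = P e^{tJ} P^{-1}.

For a Jordan block J_k(λ), e^{tJ_k(λ)} = e^{λt} · (I + tN + t^2 N^2/2! + ... + t^{k-1} N^{k-1}/(k-1)!) where N is the nilpotent superdiagonal part.

Assembling the blocks and conjugating back gives the entries of e^{tA} as shown above.

e^{tA} = [[(1 - 2*t)*e^{3*t}, 2*t*e^{3*t}, -t*e^{3*t}], [0, e^{3*t}, 0], [4*t*e^{3*t}, -4*t*e^{3*t}, (2*t + 1)*e^{3*t}]]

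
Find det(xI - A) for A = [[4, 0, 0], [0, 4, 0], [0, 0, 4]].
χ_A(x) = (x - 4)^3

xI - A = [[x - 4, 0, 0], [0, x - 4, 0], [0, 0, x - 4]].

Expanding det(xI - A) along the first row:
det(xI - A) = + (x - 4)·det([[x - 4, 0], [0, x - 4]]) - (0)·det([[0, 0], [0, x - 4]]) + (0)·det([[0, x - 4], [0, 0]]).

Evaluating gives χ_A(x) = x^3 - 12x^2 + 48x - 64 = (x - 4)^3.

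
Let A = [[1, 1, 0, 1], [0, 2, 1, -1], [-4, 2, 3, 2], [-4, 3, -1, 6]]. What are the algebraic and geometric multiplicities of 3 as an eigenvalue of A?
algebraic multiplicity 4, geometric multiplicity 2

The characteristic polynomial is (x - 3)^4, so the factor x - 3 appears with exponent 4: the algebraic multiplicity is 4.

rank(A - 3I) = 2, so the eigenspace has dimension 4 - 2 = 2: the geometric multiplicity is 2.

Since 2 < 4, A is not diagonalizable.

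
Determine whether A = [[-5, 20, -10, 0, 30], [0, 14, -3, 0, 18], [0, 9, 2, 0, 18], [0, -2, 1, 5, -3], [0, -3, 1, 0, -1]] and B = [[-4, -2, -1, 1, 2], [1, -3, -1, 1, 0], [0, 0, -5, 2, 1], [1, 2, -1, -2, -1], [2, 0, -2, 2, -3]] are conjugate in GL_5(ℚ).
No.

trace(A) = 15 but trace(B) = -17. The trace is a similarity invariant, so A and B are not similar.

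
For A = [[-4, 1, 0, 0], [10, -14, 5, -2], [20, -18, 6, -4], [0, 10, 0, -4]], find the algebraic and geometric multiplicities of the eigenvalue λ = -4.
The characteristic polynomial is (x + 4)^4, so the factor x + 4 appears with exponent 4: the algebraic multiplicity is 4.

rank(A + 4I) = 2, so the eigenspace has dimension 4 - 2 = 2: the geometric multiplicity is 2.

Since 2 < 4, A is not diagonalizable.

algebraic multiplicity 4, geometric multiplicity 2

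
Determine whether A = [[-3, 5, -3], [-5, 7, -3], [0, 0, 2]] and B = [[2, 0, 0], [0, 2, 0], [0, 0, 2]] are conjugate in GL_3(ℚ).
Both have characteristic polynomial (x - 2)^3, but the minimal polynomial of A is (x - 2)^2 while the minimal polynomial of B is x - 2. The minimal polynomial is a similarity invariant, so A and B are not similar.

No.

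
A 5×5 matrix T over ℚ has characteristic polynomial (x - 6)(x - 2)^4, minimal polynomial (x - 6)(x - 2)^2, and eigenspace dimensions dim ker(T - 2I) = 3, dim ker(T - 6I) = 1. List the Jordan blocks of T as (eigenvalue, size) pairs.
λ = 2: algebraic multiplicity 4 (exponent in χ_T), largest block size 2 (exponent in m_T), 3 blocks (geometric multiplicity). These force block sizes [2, 1, 1].
λ = 6: algebraic multiplicity 1 (exponent in χ_T), largest block size 1 (exponent in m_T), 1 block (geometric multiplicity). This forces block sizes [1].

Jordan blocks: (2, 2), (2, 1), (2, 1), (6, 1)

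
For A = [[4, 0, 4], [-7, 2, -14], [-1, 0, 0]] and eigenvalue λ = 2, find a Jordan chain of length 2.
We seek v_1 ∈ ker((A - 2I)^2) \ ker(A - 2I), then set v_{i+1} = (A - 2I) v_i.

One such chain is v_1 = [[3, -10, -2]]^T, v_2 = [[-2, 7, 1]]^T. Check: (A - 2I) v_2 = [[0, 0, 0]]^T = 0.

v_1 = [[3, -10, -2]]^T, v_2 = [[-2, 7, 1]]^T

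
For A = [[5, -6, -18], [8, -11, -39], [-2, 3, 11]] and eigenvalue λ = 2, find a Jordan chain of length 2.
v_1 = [[-2, -4, 1]]^T, v_2 = [[0, -3, 1]]^T

We seek v_1 ∈ ker((A - 2I)^2) \ ker(A - 2I), then set v_{i+1} = (A - 2I) v_i.

One such chain is v_1 = [[-2, -4, 1]]^T, v_2 = [[0, -3, 1]]^T. Check: (A - 2I) v_2 = [[0, 0, 0]]^T = 0.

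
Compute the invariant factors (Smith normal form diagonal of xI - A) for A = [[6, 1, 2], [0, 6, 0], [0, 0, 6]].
The Jordan structure of A has elementary divisors (x - 6)^2, (x - 6). Arranging the block sizes at each eigenvalue in decreasing order and taking row products gives the invariant factors.

Invariant factors (smallest first, each dividing the next): x - 6, (x - 6)^2.

Check: the last factor (x - 6)^2 is the minimal polynomial, and the product (x - 6)^3 is the characteristic polynomial.

x - 6, (x - 6)^2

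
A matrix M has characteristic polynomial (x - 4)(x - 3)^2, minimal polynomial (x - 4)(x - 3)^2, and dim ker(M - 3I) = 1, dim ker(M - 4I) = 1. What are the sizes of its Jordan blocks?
λ = 3: algebraic multiplicity 2 (exponent in χ_M), largest block size 2 (exponent in m_M), 1 block (geometric multiplicity). This forces block sizes [2].
λ = 4: algebraic multiplicity 1 (exponent in χ_M), largest block size 1 (exponent in m_M), 1 block (geometric multiplicity). This forces block sizes [1].

Jordan blocks: (3, 2), (4, 1)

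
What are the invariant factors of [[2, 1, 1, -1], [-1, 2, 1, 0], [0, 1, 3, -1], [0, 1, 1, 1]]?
The Jordan structure of A has elementary divisors (x - 2)^3, (x - 2). Arranging the block sizes at each eigenvalue in decreasing order and taking row products gives the invariant factors.

Invariant factors (smallest first, each dividing the next): x - 2, (x - 2)^3.

Check: the last factor (x - 2)^3 is the minimal polynomial, and the product (x - 2)^4 is the characteristic polynomial.

x - 2, (x - 2)^3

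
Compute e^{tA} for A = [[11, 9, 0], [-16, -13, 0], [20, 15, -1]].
e^{tA} = [[(12*t + 1)*e^{-t}, 9*t*e^{-t}, 0], [-16*t*e^{-t}, (1 - 12*t)*e^{-t}, 0], [20*t*e^{-t}, 15*t*e^{-t}, e^{-t}]]

A has Jordan form J = [[-1, 1, 0], [0, -1, 0], [0, 0, -1]] with A = PJP^{-1}, so e^{tA} = P e^{tJ} P^{-1}.

For a Jordan block J_k(λ), e^{tJ_k(λ)} = e^{λt} · (I + tN + t^2 N^2/2! + ... + t^{k-1} N^{k-1}/(k-1)!) where N is the nilpotent superdiagonal part.

Assembling the blocks and conjugating back gives the entries of e^{tA} as shown above.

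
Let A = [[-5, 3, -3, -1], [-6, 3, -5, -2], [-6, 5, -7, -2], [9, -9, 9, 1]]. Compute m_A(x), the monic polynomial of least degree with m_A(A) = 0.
m_A(x) = (x + 2)^2

The characteristic polynomial factors as (x + 2)^4. The minimal polynomial is ∏(x - λ)^{k_λ} where k_λ is the size of the largest Jordan block at λ.

For λ = -2: rank(A + 2I) = 2, and the largest Jordan block has size 2 (the smallest k with rank((A + 2I)^k) = rank((A + 2I)^(k+1))).

So m_A(x) = (x + 2)^2.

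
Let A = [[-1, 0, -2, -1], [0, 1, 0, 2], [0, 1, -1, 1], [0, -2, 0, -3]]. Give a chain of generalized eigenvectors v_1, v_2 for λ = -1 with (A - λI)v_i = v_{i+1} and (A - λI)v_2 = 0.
We seek v_1 ∈ ker((A + I)^2) \ ker(A + I), then set v_{i+1} = (A + I) v_i.

One such chain is v_1 = [[-1, 1, 0, -1]]^T, v_2 = [[1, 0, 0, 0]]^T. Check: (A + I) v_2 = [[0, 0, 0, 0]]^T = 0.

v_1 = [[-1, 1, 0, -1]]^T, v_2 = [[1, 0, 0, 0]]^T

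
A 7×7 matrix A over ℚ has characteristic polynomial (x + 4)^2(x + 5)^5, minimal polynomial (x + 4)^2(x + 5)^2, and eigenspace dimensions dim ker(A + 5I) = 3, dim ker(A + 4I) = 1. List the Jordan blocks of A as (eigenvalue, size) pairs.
Jordan blocks: (-5, 2), (-5, 2), (-5, 1), (-4, 2)

λ = -5: algebraic multiplicity 5 (exponent in χ_A), largest block size 2 (exponent in m_A), 3 blocks (geometric multiplicity). These force block sizes [2, 2, 1].
λ = -4: algebraic multiplicity 2 (exponent in χ_A), largest block size 2 (exponent in m_A), 1 block (geometric multiplicity). This forces block sizes [2].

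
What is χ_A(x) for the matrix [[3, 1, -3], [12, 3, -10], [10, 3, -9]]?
xI - A = [[x - 3, -1, 3], [-12, x - 3, 10], [-10, -3, x + 9]].

Expanding det(xI - A) along the first row:
det(xI - A) = + (x - 3)·det([[x - 3, 10], [-3, x + 9]]) - (-1)·det([[-12, 10], [-10, x + 9]]) + (3)·det([[-12, x - 3], [-10, -3]]).

Evaluating gives χ_A(x) = x^3 + 3x^2 + 3x + 1 = (x + 1)^3.

χ_A(x) = (x + 1)^3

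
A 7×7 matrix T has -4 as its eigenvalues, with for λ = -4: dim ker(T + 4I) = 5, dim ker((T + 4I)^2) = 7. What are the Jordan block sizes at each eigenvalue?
Jordan blocks: (-4, 2), (-4, 2), (-4, 1), (-4, 1), (-4, 1)

λ = -4: successive nullity increments [5, 2] count blocks of size ≥ k; block sizes are [2, 2, 1, 1, 1].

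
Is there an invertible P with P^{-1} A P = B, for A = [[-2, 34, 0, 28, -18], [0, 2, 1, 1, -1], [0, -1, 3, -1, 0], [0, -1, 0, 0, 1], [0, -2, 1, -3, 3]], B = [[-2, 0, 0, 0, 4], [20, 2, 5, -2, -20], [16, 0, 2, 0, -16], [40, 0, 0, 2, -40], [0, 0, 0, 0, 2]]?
No.

Both have characteristic polynomial (x - 2)^4(x + 2) and minimal polynomial (x - 2)^2(x + 2). But rank(A - 2I) = 3 for A while rank(B - 2I) = 2 for B, so the number of Jordan blocks at λ = 2 differs. A and B are not similar.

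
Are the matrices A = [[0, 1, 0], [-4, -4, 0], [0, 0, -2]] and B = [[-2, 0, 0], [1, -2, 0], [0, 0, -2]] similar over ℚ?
Yes.

Two matrices over a field are similar if and only if they have the same invariant factors.

Both A and B have characteristic polynomial (x + 2)^3 and minimal polynomial (x + 2)^2. Computing further, both have invariant factors x + 2, (x + 2)^2. Hence A and B are similar.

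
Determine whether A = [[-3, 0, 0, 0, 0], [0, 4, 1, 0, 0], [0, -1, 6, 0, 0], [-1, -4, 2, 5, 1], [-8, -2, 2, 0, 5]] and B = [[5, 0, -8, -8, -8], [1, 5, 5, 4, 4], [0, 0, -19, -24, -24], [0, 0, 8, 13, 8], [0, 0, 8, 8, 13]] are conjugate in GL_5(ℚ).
No.

Both have characteristic polynomial (x - 5)^4(x + 3) and minimal polynomial (x - 5)^2(x + 3). But rank(A - 5I) = 3 for A while rank(B - 5I) = 2 for B, so the number of Jordan blocks at λ = 5 differs. A and B are not similar.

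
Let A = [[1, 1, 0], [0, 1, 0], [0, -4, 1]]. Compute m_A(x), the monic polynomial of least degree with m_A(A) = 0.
The characteristic polynomial factors as (x - 1)^3. The minimal polynomial is ∏(x - λ)^{k_λ} where k_λ is the size of the largest Jordan block at λ.

For λ = 1: rank(A - I) = 1, and the largest Jordan block has size 2 (the smallest k with rank((A - I)^k) = rank((A - I)^(k+1))).

So m_A(x) = (x - 1)^2.

m_A(x) = (x - 1)^2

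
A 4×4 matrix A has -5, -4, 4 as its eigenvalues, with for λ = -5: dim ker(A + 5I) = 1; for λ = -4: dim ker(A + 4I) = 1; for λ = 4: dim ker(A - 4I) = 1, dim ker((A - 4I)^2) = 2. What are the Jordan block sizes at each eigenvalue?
λ = -5: successive nullity increments [1] count blocks of size ≥ k; block sizes are [1].
λ = -4: successive nullity increments [1] count blocks of size ≥ k; block sizes are [1].
λ = 4: successive nullity increments [1, 1] count blocks of size ≥ k; block sizes are [2].

Jordan blocks: (-5, 1), (-4, 1), (4, 2)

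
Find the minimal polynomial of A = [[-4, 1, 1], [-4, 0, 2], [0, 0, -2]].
m_A(x) = (x + 2)^2

The characteristic polynomial factors as (x + 2)^3. The minimal polynomial is ∏(x - λ)^{k_λ} where k_λ is the size of the largest Jordan block at λ.

For λ = -2: rank(A + 2I) = 1, and the largest Jordan block has size 2 (the smallest k with rank((A + 2I)^k) = rank((A + 2I)^(k+1))).

So m_A(x) = (x + 2)^2.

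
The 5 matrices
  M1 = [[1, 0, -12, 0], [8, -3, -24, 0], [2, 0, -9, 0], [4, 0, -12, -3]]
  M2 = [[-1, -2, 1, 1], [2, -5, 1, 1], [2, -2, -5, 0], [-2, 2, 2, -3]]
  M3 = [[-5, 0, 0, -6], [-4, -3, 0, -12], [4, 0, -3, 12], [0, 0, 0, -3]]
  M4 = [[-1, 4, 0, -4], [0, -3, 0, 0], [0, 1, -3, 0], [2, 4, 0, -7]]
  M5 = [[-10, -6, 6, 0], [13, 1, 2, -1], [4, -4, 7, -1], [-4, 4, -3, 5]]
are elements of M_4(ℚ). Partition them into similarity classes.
Characteristic polynomials: χ_{M1} = (x + 3)^3(x + 5), χ_{M2} = (x + 3)^3(x + 5), χ_{M3} = (x + 3)^3(x + 5), χ_{M4} = (x + 3)^3(x + 5), χ_{M5} = (x - 4)^2(x + 1)(x + 4).

{M1, M3}: invariant factors x + 3, x + 3, (x + 3)(x + 5).

{M2, M4}: invariant factors x + 3, (x + 3)^2(x + 5).

{M5}: invariant factors (x - 4)^2(x + 1)(x + 4).

Matrices are similar if and only if their invariant-factor lists agree; the partition into similarity classes is {M1, M3}, {M2, M4}, {M5}.

3 classes: {M1, M3}, {M2, M4}, {M5}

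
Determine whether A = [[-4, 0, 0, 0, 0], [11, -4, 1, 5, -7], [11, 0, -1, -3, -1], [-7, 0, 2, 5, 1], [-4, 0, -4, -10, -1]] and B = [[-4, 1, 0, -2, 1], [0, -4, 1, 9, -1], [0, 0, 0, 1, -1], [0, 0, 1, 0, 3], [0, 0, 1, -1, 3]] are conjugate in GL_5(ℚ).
Both have characteristic polynomial (x - 1)^3(x + 4)^2, but the minimal polynomial of A is (x - 1)^3(x + 4) while the minimal polynomial of B is (x - 1)^3(x + 4)^2. The minimal polynomial is a similarity invariant, so A and B are not similar.

No.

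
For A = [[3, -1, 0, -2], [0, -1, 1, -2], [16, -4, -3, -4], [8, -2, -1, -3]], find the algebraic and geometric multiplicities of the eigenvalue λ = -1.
The characteristic polynomial is (x + 1)^4, so the factor x + 1 appears with exponent 4: the algebraic multiplicity is 4.

rank(A + I) = 2, so the eigenspace has dimension 4 - 2 = 2: the geometric multiplicity is 2.

Since 2 < 4, A is not diagonalizable.

algebraic multiplicity 4, geometric multiplicity 2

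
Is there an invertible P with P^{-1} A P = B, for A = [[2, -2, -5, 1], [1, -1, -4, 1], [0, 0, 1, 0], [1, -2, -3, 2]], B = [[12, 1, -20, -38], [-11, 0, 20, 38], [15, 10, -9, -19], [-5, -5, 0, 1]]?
Yes.

Two matrices over a field are similar if and only if they have the same invariant factors.

Both A and B have characteristic polynomial (x - 1)^4 and minimal polynomial (x - 1)^2. Computing further, both have invariant factors (x - 1)^2, (x - 1)^2. Hence A and B are similar.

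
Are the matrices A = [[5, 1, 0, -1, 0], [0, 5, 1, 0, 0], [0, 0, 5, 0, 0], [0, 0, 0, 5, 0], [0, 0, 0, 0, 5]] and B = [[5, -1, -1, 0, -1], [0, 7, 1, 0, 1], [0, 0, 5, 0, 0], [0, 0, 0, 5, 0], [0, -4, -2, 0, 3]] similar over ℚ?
Yes.

Two matrices over a field are similar if and only if they have the same invariant factors.

Both A and B have characteristic polynomial (x - 5)^5 and minimal polynomial (x - 5)^3. Computing further, both have invariant factors x - 5, x - 5, (x - 5)^3. Hence A and B are similar.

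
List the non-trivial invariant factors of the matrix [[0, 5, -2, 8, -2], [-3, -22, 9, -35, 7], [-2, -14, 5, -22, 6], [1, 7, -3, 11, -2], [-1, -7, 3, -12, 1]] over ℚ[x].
(x + 1)^2, (x + 1)^3

The Jordan structure of A has elementary divisors (x + 1)^3, (x + 1)^2. Arranging the block sizes at each eigenvalue in decreasing order and taking row products gives the invariant factors.

Invariant factors (smallest first, each dividing the next): (x + 1)^2, (x + 1)^3.

Check: the last factor (x + 1)^3 is the minimal polynomial, and the product (x + 1)^5 is the characteristic polynomial.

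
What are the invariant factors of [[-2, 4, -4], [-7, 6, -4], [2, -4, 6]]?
The Jordan structure of A has elementary divisors (x - 2), (x - 4)^2. Arranging the block sizes at each eigenvalue in decreasing order and taking row products gives the invariant factors.

Invariant factors (smallest first, each dividing the next): (x - 4)^2(x - 2).

Check: the last factor (x - 4)^2(x - 2) is the minimal polynomial, and the product (x - 4)^2(x - 2) is the characteristic polynomial.

(x - 4)^2(x - 2)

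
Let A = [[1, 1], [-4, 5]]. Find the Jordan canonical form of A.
The characteristic polynomial is det(xI - A) = (x - 3)^2, so the eigenvalues are 3 (algebraic multiplicity 2).

For λ = 3: rank(A - 3I) = 1, rank((A - 3I)^2) = 0. The eigenspace has dimension 2 - 1 = 1, so there is 1 Jordan block; the rank sequence gives block sizes [2].

Assembling the blocks gives the Jordan form J above.

J = [[3, 1], [0, 3]]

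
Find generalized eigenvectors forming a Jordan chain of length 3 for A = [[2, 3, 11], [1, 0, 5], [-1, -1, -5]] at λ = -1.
We seek v_1 ∈ ker((A + I)^3) \ ker((A + I)^2), then set v_{i+1} = (A + I) v_i.

One such chain is v_1 = [[-2, -1, 1]]^T, v_2 = [[2, 2, -1]]^T, v_3 = [[1, -1, 0]]^T. Check: (A + I) v_3 = [[0, 0, 0]]^T = 0.

v_1 = [[-2, -1, 1]]^T, v_2 = [[2, 2, -1]]^T, v_3 = [[1, -1, 0]]^T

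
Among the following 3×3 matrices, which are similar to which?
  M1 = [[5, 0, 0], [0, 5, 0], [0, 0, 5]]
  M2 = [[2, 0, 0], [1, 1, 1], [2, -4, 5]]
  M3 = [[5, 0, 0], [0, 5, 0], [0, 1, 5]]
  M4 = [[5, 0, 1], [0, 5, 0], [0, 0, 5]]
Characteristic polynomials: χ_{M1} = (x - 5)^3, χ_{M2} = (x - 3)^2(x - 2), χ_{M3} = (x - 5)^3, χ_{M4} = (x - 5)^3.

{M1}: invariant factors x - 5, x - 5, x - 5.

{M2}: invariant factors (x - 3)^2(x - 2).

{M3, M4}: invariant factors x - 5, (x - 5)^2.

Matrices are similar if and only if their invariant-factor lists agree; the partition into similarity classes is {M1}, {M2}, {M3, M4}.

3 classes: {M1}, {M2}, {M3, M4}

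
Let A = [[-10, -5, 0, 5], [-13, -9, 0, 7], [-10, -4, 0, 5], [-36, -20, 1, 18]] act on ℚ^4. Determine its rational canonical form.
The invariant factors of A (the non-unit diagonal entries of the Smith normal form of xI - A over ℚ[x]) are (x + 1)(x^3 - 2x - 5), each dividing the next. The characteristic polynomial is their product, (x + 1)(x^3 - 2x - 5).

The rational canonical form is the block-diagonal matrix of companion matrices C(f_i):
R = [[0, 0, 0, 5], [1, 0, 0, 7], [0, 1, 0, 2], [0, 0, 1, -1]].

Note the characteristic polynomial does not split into linear factors over ℚ, so A has no Jordan form over ℚ; the rational canonical form exists over any field.

R = [[0, 0, 0, 5], [1, 0, 0, 7], [0, 1, 0, 2], [0, 0, 1, -1]]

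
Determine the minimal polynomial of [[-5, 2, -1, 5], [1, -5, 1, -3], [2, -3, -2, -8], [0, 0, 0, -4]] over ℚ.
m_A(x) = (x + 4)^3

The characteristic polynomial factors as (x + 4)^4. The minimal polynomial is ∏(x - λ)^{k_λ} where k_λ is the size of the largest Jordan block at λ.

For λ = -4: rank(A + 4I) = 2, and the largest Jordan block has size 3 (the smallest k with rank((A + 4I)^k) = rank((A + 4I)^(k+1))).

So m_A(x) = (x + 4)^3.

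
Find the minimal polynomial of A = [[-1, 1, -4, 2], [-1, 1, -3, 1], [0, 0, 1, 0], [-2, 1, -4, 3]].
m_A(x) = (x - 1)^3

The characteristic polynomial factors as (x - 1)^4. The minimal polynomial is ∏(x - λ)^{k_λ} where k_λ is the size of the largest Jordan block at λ.

For λ = 1: rank(A - I) = 2, and the largest Jordan block has size 3 (the smallest k with rank((A - I)^k) = rank((A - I)^(k+1))).

So m_A(x) = (x - 1)^3.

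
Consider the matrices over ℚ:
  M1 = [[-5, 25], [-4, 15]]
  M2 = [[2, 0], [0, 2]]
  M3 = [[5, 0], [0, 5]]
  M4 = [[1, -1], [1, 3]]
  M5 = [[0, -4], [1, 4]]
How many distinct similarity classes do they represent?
4 classes: {M1}, {M2}, {M3}, {M4, M5}

Characteristic polynomials: χ_{M1} = (x - 5)^2, χ_{M2} = (x - 2)^2, χ_{M3} = (x - 5)^2, χ_{M4} = (x - 2)^2, χ_{M5} = (x - 2)^2.

{M1}: invariant factors (x - 5)^2.

{M2}: invariant factors x - 2, x - 2.

{M3}: invariant factors x - 5, x - 5.

{M4, M5}: invariant factors (x - 2)^2.

Matrices are similar if and only if their invariant-factor lists agree; the partition into similarity classes is {M1}, {M2}, {M3}, {M4, M5}.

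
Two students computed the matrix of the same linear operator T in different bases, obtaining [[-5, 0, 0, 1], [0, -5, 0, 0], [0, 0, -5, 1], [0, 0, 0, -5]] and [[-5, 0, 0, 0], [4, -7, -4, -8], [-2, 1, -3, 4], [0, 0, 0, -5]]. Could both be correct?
Yes.

Two matrices over a field are similar if and only if they have the same invariant factors.

Both A and B have characteristic polynomial (x + 5)^4 and minimal polynomial (x + 5)^2. Computing further, both have invariant factors x + 5, x + 5, (x + 5)^2. Hence A and B are similar.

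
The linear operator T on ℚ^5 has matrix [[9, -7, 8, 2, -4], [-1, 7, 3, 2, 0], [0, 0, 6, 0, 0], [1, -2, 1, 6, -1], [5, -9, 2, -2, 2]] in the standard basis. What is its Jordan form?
The characteristic polynomial is det(xI - A) = (x - 6)^5, so the eigenvalues are 6 (algebraic multiplicity 5).

For λ = 6: rank(A - 6I) = 3, rank((A - 6I)^2) = 1, rank((A - 6I)^3) = 0. The eigenspace has dimension 5 - 3 = 2, so there are 2 Jordan blocks; the rank sequence gives block sizes [3, 2].

Assembling the blocks gives the Jordan form J above.

J = [[6, 1, 0, 0, 0], [0, 6, 1, 0, 0], [0, 0, 6, 0, 0], [0, 0, 0, 6, 1], [0, 0, 0, 0, 6]]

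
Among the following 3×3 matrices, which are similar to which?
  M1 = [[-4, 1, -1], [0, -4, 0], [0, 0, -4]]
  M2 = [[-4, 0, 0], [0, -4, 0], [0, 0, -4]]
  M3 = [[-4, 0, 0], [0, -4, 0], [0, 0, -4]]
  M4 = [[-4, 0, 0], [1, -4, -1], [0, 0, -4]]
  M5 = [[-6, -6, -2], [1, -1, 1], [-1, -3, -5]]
2 classes: {M1, M4, M5}, {M2, M3}

Characteristic polynomials: χ_{M1} = (x + 4)^3, χ_{M2} = (x + 4)^3, χ_{M3} = (x + 4)^3, χ_{M4} = (x + 4)^3, χ_{M5} = (x + 4)^3.

{M1, M4, M5}: invariant factors x + 4, (x + 4)^2.

{M2, M3}: invariant factors x + 4, x + 4, x + 4.

Matrices are similar if and only if their invariant-factor lists agree; the partition into similarity classes is {M1, M4, M5}, {M2, M3}.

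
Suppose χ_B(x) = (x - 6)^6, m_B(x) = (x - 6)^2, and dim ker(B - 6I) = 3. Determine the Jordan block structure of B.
λ = 6: algebraic multiplicity 6 (exponent in χ_B), largest block size 2 (exponent in m_B), 3 blocks (geometric multiplicity). These force block sizes [2, 2, 2].

Jordan blocks: (6, 2), (6, 2), (6, 2)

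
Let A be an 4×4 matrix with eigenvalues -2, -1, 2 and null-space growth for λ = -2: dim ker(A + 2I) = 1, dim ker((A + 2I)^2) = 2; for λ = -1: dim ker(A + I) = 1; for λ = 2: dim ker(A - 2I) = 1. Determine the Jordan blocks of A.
λ = -2: successive nullity increments [1, 1] count blocks of size ≥ k; block sizes are [2].
λ = -1: successive nullity increments [1] count blocks of size ≥ k; block sizes are [1].
λ = 2: successive nullity increments [1] count blocks of size ≥ k; block sizes are [1].

Jordan blocks: (-2, 2), (-1, 1), (2, 1)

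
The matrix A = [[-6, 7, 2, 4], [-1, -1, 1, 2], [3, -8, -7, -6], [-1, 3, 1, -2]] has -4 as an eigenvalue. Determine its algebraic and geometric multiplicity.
The characteristic polynomial is (x + 4)^4, so the factor x + 4 appears with exponent 4: the algebraic multiplicity is 4.

rank(A + 4I) = 2, so the eigenspace has dimension 4 - 2 = 2: the geometric multiplicity is 2.

Since 2 < 4, A is not diagonalizable.

algebraic multiplicity 4, geometric multiplicity 2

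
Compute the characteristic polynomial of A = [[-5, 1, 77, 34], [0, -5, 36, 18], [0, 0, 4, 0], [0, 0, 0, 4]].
xI - A = [[x + 5, -1, -77, -34], [0, x + 5, -36, -18], [0, 0, x - 4, 0], [0, 0, 0, x - 4]].

Expanding det(xI - A) along the first row:
det(xI - A) = + (x + 5)·det([[x + 5, -36, -18], [0, x - 4, 0], [0, 0, x - 4]]) - (-1)·det([[0, -36, -18], [0, x - 4, 0], [0, 0, x - 4]]) + (-77)·det([[0, x + 5, -18], [0, 0, 0], [0, 0, x - 4]]) - (-34)·det([[0, x + 5, -36], [0, 0, x - 4], [0, 0, 0]]).

Evaluating gives χ_A(x) = x^4 + 2x^3 - 39x^2 - 40x + 400 = (x - 4)^2(x + 5)^2.

χ_A(x) = (x - 4)^2(x + 5)^2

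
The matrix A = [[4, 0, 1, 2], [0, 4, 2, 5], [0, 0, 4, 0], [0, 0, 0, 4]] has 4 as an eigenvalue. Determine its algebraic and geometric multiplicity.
algebraic multiplicity 4, geometric multiplicity 2

The characteristic polynomial is (x - 4)^4, so the factor x - 4 appears with exponent 4: the algebraic multiplicity is 4.

rank(A - 4I) = 2, so the eigenspace has dimension 4 - 2 = 2: the geometric multiplicity is 2.

Since 2 < 4, A is not diagonalizable.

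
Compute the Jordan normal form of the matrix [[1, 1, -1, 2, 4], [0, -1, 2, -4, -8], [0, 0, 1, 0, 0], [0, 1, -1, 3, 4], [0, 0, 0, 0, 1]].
J = [[1, 1, 0, 0, 0], [0, 1, 0, 0, 0], [0, 0, 1, 0, 0], [0, 0, 0, 1, 0], [0, 0, 0, 0, 1]]

The characteristic polynomial is det(xI - A) = (x - 1)^5, so the eigenvalues are 1 (algebraic multiplicity 5).

For λ = 1: rank(A - I) = 1, rank((A - I)^2) = 0. The eigenspace has dimension 5 - 1 = 4, so there are 4 Jordan blocks; the rank sequence gives block sizes [2, 1, 1, 1].

Assembling the blocks gives the Jordan form J above.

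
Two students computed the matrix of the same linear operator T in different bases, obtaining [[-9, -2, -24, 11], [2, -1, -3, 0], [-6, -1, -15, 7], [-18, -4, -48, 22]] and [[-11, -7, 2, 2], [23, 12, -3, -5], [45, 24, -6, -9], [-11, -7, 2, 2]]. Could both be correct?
Two matrices over a field are similar if and only if they have the same invariant factors.

Both A and B have characteristic polynomial x^3(x + 3) and minimal polynomial x^3(x + 3). Computing further, both have invariant factors x^3(x + 3). Hence A and B are similar.

Yes.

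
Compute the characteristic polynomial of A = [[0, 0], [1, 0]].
xI - A = [[x, 0], [-1, x]].

Expanding det(xI - A) along the first row:
det(xI - A) = + (x)·det([[x]]) - (0)·det([[-1]]).

Evaluating gives χ_A(x) = x^2.

χ_A(x) = x^2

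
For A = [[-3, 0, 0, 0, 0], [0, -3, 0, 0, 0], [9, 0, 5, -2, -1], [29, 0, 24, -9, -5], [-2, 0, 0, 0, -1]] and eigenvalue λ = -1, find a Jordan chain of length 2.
We seek v_1 ∈ ker((A + I)^2) \ ker(A + I), then set v_{i+1} = (A + I) v_i.

One such chain is v_1 = [[0, 0, 0, -1, 1]]^T, v_2 = [[0, 0, 1, 3, 0]]^T. Check: (A + I) v_2 = [[0, 0, 0, 0, 0]]^T = 0.

v_1 = [[0, 0, 0, -1, 1]]^T, v_2 = [[0, 0, 1, 3, 0]]^T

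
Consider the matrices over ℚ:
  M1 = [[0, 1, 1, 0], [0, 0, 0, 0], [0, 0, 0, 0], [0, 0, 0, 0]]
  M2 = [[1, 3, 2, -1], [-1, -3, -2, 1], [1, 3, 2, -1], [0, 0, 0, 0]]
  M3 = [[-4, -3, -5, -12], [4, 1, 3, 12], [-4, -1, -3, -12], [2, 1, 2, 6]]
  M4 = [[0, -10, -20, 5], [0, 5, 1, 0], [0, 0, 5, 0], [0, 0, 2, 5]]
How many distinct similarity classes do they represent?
3 classes: {M1, M2}, {M3}, {M4}

Characteristic polynomials: χ_{M1} = x^4, χ_{M2} = x^4, χ_{M3} = x^4, χ_{M4} = x(x - 5)^3.

{M1, M2}: invariant factors x, x, x^2.

{M3}: invariant factors x, x^3.

{M4}: invariant factors x - 5, x(x - 5)^2.

Matrices are similar if and only if their invariant-factor lists agree; the partition into similarity classes is {M1, M2}, {M3}, {M4}.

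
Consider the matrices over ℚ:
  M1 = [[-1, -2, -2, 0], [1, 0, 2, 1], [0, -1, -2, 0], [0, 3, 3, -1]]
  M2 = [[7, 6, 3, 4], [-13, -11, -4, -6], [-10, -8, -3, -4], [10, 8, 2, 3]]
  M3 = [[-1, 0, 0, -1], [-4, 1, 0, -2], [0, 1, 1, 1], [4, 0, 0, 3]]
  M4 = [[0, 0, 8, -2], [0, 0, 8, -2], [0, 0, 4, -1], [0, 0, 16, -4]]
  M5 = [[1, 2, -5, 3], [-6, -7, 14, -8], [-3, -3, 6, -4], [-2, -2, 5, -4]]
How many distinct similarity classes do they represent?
3 classes: {M1, M2, M5}, {M3}, {M4}

Characteristic polynomials: χ_{M1} = (x + 1)^4, χ_{M2} = (x + 1)^4, χ_{M3} = (x - 1)^4, χ_{M4} = x^4, χ_{M5} = (x + 1)^4.

{M1, M2, M5}: invariant factors x + 1, (x + 1)^3.

{M3}: invariant factors (x - 1)^2, (x - 1)^2.

{M4}: invariant factors x, x, x^2.

Matrices are similar if and only if their invariant-factor lists agree; the partition into similarity classes is {M1, M2, M5}, {M3}, {M4}.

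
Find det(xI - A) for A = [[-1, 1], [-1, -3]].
χ_A(x) = (x + 2)^2

xI - A = [[x + 1, -1], [1, x + 3]].

Expanding det(xI - A) along the first row:
det(xI - A) = + (x + 1)·det([[x + 3]]) - (-1)·det([[1]]).

Evaluating gives χ_A(x) = x^2 + 4x + 4 = (x + 2)^2.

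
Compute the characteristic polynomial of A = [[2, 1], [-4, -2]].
χ_A(x) = x^2

xI - A = [[x - 2, -1], [4, x + 2]].

Expanding det(xI - A) along the first row:
det(xI - A) = + (x - 2)·det([[x + 2]]) - (-1)·det([[4]]).

Evaluating gives χ_A(x) = x^2.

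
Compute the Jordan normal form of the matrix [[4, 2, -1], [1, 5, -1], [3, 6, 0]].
J = [[3, 1, 0], [0, 3, 0], [0, 0, 3]]

The characteristic polynomial is det(xI - A) = (x - 3)^3, so the eigenvalues are 3 (algebraic multiplicity 3).

For λ = 3: rank(A - 3I) = 1, rank((A - 3I)^2) = 0. The eigenspace has dimension 3 - 1 = 2, so there are 2 Jordan blocks; the rank sequence gives block sizes [2, 1].

Assembling the blocks gives the Jordan form J above.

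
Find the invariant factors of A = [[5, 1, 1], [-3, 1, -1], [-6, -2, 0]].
The Jordan structure of A has elementary divisors (x - 2)^2, (x - 2). Arranging the block sizes at each eigenvalue in decreasing order and taking row products gives the invariant factors.

Invariant factors (smallest first, each dividing the next): x - 2, (x - 2)^2.

Check: the last factor (x - 2)^2 is the minimal polynomial, and the product (x - 2)^3 is the characteristic polynomial.

x - 2, (x - 2)^2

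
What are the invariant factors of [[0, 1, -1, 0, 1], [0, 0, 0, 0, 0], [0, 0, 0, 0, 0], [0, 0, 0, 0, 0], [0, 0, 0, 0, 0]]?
x, x, x, x^2

The Jordan structure of A has elementary divisors x^2, x, x, x. Arranging the block sizes at each eigenvalue in decreasing order and taking row products gives the invariant factors.

Invariant factors (smallest first, each dividing the next): x, x, x, x^2.

Check: the last factor x^2 is the minimal polynomial, and the product x^5 is the characteristic polynomial.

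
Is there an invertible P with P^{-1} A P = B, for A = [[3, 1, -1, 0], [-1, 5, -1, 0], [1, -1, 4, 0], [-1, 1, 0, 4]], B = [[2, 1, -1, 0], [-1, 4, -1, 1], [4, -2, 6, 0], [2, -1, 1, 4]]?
Yes.

Two matrices over a field are similar if and only if they have the same invariant factors.

Both A and B have characteristic polynomial (x - 4)^4 and minimal polynomial (x - 4)^3. Computing further, both have invariant factors x - 4, (x - 4)^3. Hence A and B are similar.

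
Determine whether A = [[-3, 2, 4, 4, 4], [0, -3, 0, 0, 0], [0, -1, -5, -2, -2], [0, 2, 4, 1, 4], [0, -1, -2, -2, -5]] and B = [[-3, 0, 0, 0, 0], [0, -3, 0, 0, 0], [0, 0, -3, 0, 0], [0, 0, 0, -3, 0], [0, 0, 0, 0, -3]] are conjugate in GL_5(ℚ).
Both have characteristic polynomial (x + 3)^5, but the minimal polynomial of A is (x + 3)^2 while the minimal polynomial of B is x + 3. The minimal polynomial is a similarity invariant, so A and B are not similar.

No.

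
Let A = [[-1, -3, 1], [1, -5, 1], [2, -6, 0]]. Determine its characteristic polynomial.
χ_A(x) = (x + 2)^3

xI - A = [[x + 1, 3, -1], [-1, x + 5, -1], [-2, 6, x]].

Expanding det(xI - A) along the first row:
det(xI - A) = + (x + 1)·det([[x + 5, -1], [6, x]]) - (3)·det([[-1, -1], [-2, x]]) + (-1)·det([[-1, x + 5], [-2, 6]]).

Evaluating gives χ_A(x) = x^3 + 6x^2 + 12x + 8 = (x + 2)^3.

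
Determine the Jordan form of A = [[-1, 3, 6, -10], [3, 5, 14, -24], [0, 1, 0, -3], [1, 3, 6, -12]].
The characteristic polynomial is det(xI - A) = (x + 2)^4, so the eigenvalues are -2 (algebraic multiplicity 4).

For λ = -2: rank(A + 2I) = 2, rank((A + 2I)^2) = 0. The eigenspace has dimension 4 - 2 = 2, so there are 2 Jordan blocks; the rank sequence gives block sizes [2, 2].

Assembling the blocks gives the Jordan form J above.

J = [[-2, 1, 0, 0], [0, -2, 0, 0], [0, 0, -2, 1], [0, 0, 0, -2]]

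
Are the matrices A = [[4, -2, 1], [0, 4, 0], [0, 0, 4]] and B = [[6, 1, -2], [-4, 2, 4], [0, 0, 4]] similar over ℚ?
Two matrices over a field are similar if and only if they have the same invariant factors.

Both A and B have characteristic polynomial (x - 4)^3 and minimal polynomial (x - 4)^2. Computing further, both have invariant factors x - 4, (x - 4)^2. Hence A and B are similar.

Yes.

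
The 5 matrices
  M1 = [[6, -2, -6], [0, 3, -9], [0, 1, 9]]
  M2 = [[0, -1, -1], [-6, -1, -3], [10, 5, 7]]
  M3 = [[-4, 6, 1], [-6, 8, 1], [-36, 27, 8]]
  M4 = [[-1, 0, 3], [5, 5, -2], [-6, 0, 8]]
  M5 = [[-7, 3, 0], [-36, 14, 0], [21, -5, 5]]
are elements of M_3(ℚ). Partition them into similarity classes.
3 classes: {M1}, {M2}, {M3, M4, M5}

Characteristic polynomials: χ_{M1} = (x - 6)^3, χ_{M2} = (x - 2)^3, χ_{M3} = (x - 5)^2(x - 2), χ_{M4} = (x - 5)^2(x - 2), χ_{M5} = (x - 5)^2(x - 2).

{M1}: invariant factors x - 6, (x - 6)^2.

{M2}: invariant factors x - 2, (x - 2)^2.

{M3, M4, M5}: invariant factors (x - 5)^2(x - 2).

Matrices are similar if and only if their invariant-factor lists agree; the partition into similarity classes is {M1}, {M2}, {M3, M4, M5}.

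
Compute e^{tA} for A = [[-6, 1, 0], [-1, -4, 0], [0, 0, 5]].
e^{tA} = [[(1 - t)*e^{-5*t}, t*e^{-5*t}, 0], [-t*e^{-5*t}, (t + 1)*e^{-5*t}, 0], [0, 0, e^{5*t}]]

A has Jordan form J = [[-5, 1, 0], [0, -5, 0], [0, 0, 5]] with A = PJP^{-1}, so e^{tA} = P e^{tJ} P^{-1}.

For a Jordan block J_k(λ), e^{tJ_k(λ)} = e^{λt} · (I + tN + t^2 N^2/2! + ... + t^{k-1} N^{k-1}/(k-1)!) where N is the nilpotent superdiagonal part.

Assembling the blocks and conjugating back gives the entries of e^{tA} as shown above.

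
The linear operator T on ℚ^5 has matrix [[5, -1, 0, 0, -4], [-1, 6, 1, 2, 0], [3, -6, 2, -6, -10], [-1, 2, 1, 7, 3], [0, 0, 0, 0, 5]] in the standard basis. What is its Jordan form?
The characteristic polynomial is det(xI - A) = (x - 5)^5, so the eigenvalues are 5 (algebraic multiplicity 5).

For λ = 5: rank(A - 5I) = 3, rank((A - 5I)^2) = 1, rank((A - 5I)^3) = 0. The eigenspace has dimension 5 - 3 = 2, so there are 2 Jordan blocks; the rank sequence gives block sizes [3, 2].

Assembling the blocks gives the Jordan form J above.

J = [[5, 1, 0, 0, 0], [0, 5, 1, 0, 0], [0, 0, 5, 0, 0], [0, 0, 0, 5, 1], [0, 0, 0, 0, 5]]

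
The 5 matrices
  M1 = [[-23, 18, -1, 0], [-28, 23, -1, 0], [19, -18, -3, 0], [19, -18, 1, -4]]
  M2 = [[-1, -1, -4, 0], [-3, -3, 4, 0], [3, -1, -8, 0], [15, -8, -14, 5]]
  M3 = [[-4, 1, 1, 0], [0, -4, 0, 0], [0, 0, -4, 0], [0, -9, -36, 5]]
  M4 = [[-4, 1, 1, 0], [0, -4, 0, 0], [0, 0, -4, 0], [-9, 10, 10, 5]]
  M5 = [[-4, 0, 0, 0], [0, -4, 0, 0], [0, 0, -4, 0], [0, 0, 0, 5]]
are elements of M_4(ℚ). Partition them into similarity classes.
Characteristic polynomials: χ_{M1} = (x - 5)(x + 4)^3, χ_{M2} = (x - 5)(x + 4)^3, χ_{M3} = (x - 5)(x + 4)^3, χ_{M4} = (x - 5)(x + 4)^3, χ_{M5} = (x - 5)(x + 4)^3.

{M1, M2, M3, M4}: invariant factors x + 4, (x - 5)(x + 4)^2.

{M5}: invariant factors x + 4, x + 4, (x - 5)(x + 4).

Matrices are similar if and only if their invariant-factor lists agree; the partition into similarity classes is {M1, M2, M3, M4}, {M5}.

2 classes: {M1, M2, M3, M4}, {M5}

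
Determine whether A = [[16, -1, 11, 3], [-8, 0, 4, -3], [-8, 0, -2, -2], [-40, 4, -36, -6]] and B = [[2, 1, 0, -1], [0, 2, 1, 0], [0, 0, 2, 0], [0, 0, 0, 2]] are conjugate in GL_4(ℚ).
Yes.

Two matrices over a field are similar if and only if they have the same invariant factors.

Both A and B have characteristic polynomial (x - 2)^4 and minimal polynomial (x - 2)^3. Computing further, both have invariant factors x - 2, (x - 2)^3. Hence A and B are similar.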